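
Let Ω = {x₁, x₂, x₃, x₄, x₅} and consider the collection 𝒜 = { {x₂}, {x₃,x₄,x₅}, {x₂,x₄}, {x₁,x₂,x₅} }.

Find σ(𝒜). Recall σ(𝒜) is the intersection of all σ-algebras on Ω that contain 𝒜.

Start: 𝒜 ∪ {∅, Ω} = { ∅, {x₂}, {x₂,x₄}, {x₁,x₂,x₅}, {x₃,x₄,x₅}, Ω }.
Step 1: +6 →
  {x₁,x₂}  = ᶜ of {x₃,x₄,x₅}
  {x₃,x₄}  = ᶜ of {x₁,x₂,x₅}
  {x₁,x₃,x₅}  = ᶜ of {x₂,x₄}
  {x₁,x₂,x₄,x₅}  = {x₁,x₂,x₅} ∪ {x₂,x₄}
  {x₁,x₃,x₄,x₅}  = ᶜ of {x₂}
  {x₂,x₃,x₄,x₅}  = {x₃,x₄,x₅} ∪ {x₂}
Step 2: +6 →
  {x₁}  = ᶜ of {x₂,x₃,x₄,x₅}
  {x₃}  = ᶜ of {x₁,x₂,x₄,x₅}
  {x₁,x₂,x₄}  = {x₁,x₂} ∪ {x₂,x₄}
  {x₂,x₃,x₄}  = {x₃,x₄} ∪ {x₂}
  {x₁,x₂,x₃,x₄}  = {x₃,x₄} ∪ {x₁,x₂}
  {x₁,x₂,x₃,x₅}  = {x₁,x₂} ∪ {x₁,x₃,x₅}
Step 3: 8 new —
  {x₄}  = ᶜ of {x₁,x₂,x₃,x₅}
  {x₅}  = ᶜ of {x₁,x₂,x₃,x₄}
  {x₁,x₃}  = {x₃} ∪ {x₁}
  {x₁,x₅}  = ᶜ of {x₂,x₃,x₄}
  {x₂,x₃}  = {x₃} ∪ {x₂}
  {x₃,x₅}  = ᶜ of {x₁,x₂,x₄}
  {x₁,x₂,x₃}  = {x₃} ∪ {x₁,x₂}
  {x₁,x₃,x₄}  = {x₃,x₄} ∪ {x₁}
Step 4: +6 →
  {x₁,x₄}  = {x₄} ∪ {x₁}
  {x₂,x₅}  = ᶜ of {x₁,x₃,x₄}
  {x₄,x₅}  = ᶜ of {x₁,x₂,x₃}
  {x₁,x₄,x₅}  = ᶜ of {x₂,x₃}
  {x₂,x₃,x₅}  = {x₂} ∪ {x₃,x₅}
  {x₂,x₄,x₅}  = ᶜ of {x₁,x₃}
Step 5 adds nothing — fixpoint reached.

Hence σ(𝒜) has 32 members: { ∅, {x₁}, {x₂}, {x₃}, {x₄}, {x₅}, {x₁,x₂}, {x₁,x₃}, {x₁,x₄}, {x₁,x₅}, {x₂,x₃}, {x₂,x₄}, {x₂,x₅}, {x₃,x₄}, {x₃,x₅}, {x₄,x₅}, {x₁,x₂,x₃}, {x₁,x₂,x₄}, {x₁,x₂,x₅}, {x₁,x₃,x₄}, {x₁,x₃,x₅}, {x₁,x₄,x₅}, {x₂,x₃,x₄}, {x₂,x₃,x₅}, {x₂,x₄,x₅}, {x₃,x₄,x₅}, {x₁,x₂,x₃,x₄}, {x₁,x₂,x₃,x₅}, {x₁,x₂,x₄,x₅}, {x₁,x₃,x₄,x₅}, {x₂,x₃,x₄,x₅}, Ω }.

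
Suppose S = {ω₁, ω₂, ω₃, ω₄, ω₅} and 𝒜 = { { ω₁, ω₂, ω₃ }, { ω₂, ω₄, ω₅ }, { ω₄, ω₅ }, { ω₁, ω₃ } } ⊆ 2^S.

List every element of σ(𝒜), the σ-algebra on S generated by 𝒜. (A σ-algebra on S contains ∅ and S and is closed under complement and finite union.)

|σ(𝒜)| = 8.  σ(𝒜) = { {}, { ω₂ }, { ω₁, ω₃ }, { ω₄, ω₅ }, { ω₁, ω₂, ω₃ }, { ω₂, ω₄, ω₅ }, { ω₁, ω₃, ω₄, ω₅ }, S }

Working:
Start: 𝒜 ∪ {∅, S} = { {}, { ω₁, ω₃ }, { ω₄, ω₅ }, { ω₁, ω₂, ω₃ }, { ω₂, ω₄, ω₅ }, S }.
Pass 1 (1 new):
  { ω₁, ω₃, ω₄, ω₅ }  = { ω₄, ω₅ } ∪ { ω₁, ω₃ }
  (now 7)
Pass 2. New:
  { ω₂ }  = ᶜ of { ω₁, ω₃, ω₄, ω₅ }
  (now 8)
Pass 3: no new sets; the family is a σ-algebra.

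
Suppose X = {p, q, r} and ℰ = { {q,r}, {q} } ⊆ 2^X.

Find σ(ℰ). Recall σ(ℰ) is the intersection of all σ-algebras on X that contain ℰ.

Seed the family with ℰ together with ∅ and X: { {}, {q}, {q,r}, X }.
Step 1: 2 new —
  {p}  = complement {q,r}
  {p,r}  = complement {q}
  [6 total]
Step 2: 1 new —
  {p,q}  = {q} ∪ {p}
  [7 total]
Step 3: +1 →
  {r}  = complement {p,q}
  [8 total]
Step 4: closed — nothing new.

|σ(ℰ)| = 8.  σ(ℰ) = { {}, {p}, {q}, {r}, {p,q}, {p,r}, {q,r}, X }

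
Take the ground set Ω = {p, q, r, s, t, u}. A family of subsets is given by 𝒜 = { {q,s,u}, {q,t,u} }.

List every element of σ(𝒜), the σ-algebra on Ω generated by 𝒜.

Begin from { {}, {q,s,u}, {q,t,u}, Ω } (that is, 𝒜 plus ∅ and Ω).
Round 1 (3 new):
  {p,r,s}  = complement {q,t,u}
  {p,r,t}  = complement {q,s,u}
  {q,s,t,u}  = {q,s,u} ∪ {q,t,u}
  (now 7)
Round 2: 4 new —
  {p,r}  = complement {q,s,t,u}
  {p,r,s,t}  = {p,r,s} ∪ {p,r,t}
  {p,q,r,s,u}  = {q,s,u} ∪ {p,r,s}
  {p,q,r,t,u}  = {p,r,t} ∪ {q,t,u}
  (now 11)
Round 3: +3 →
  {s}  = complement {p,q,r,t,u}
  {t}  = complement {p,q,r,s,u}
  {q,u}  = complement {p,r,s,t}
  (now 14)
Round 4. New:
  {s,t}  = {s} ∪ {t}
  {p,q,r,u}  = {p,r} ∪ {q,u}
  (now 16)
Round 5: already closed under ᶜ and ∪.

Hence σ(𝒜) has 16 members: { {}, {s}, {t}, {p,r}, {q,u}, {s,t}, {p,r,s}, {p,r,t}, {q,s,u}, {q,t,u}, {p,q,r,u}, {p,r,s,t}, {q,s,t,u}, {p,q,r,s,u}, {p,q,r,t,u}, Ω }.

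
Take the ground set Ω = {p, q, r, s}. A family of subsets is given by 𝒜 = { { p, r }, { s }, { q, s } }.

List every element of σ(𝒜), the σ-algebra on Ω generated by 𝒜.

Answer: σ(𝒜) = { {  }, { q }, { s }, { p, r }, { q, s }, { p, q, r }, { p, r, s }, Ω }

Check:
Initial family (5 sets): { {  }, { s }, { p, r }, { q, s }, Ω }.
Round 1: +2 →
  { p, q, r }  = { s }ᶜ
  { p, r, s }  = { p, r } ∪ { s }
  [7 total]
Round 2: 1 new —
  { q }  = { p, r, s }ᶜ
  [8 total]
Round 3: stable.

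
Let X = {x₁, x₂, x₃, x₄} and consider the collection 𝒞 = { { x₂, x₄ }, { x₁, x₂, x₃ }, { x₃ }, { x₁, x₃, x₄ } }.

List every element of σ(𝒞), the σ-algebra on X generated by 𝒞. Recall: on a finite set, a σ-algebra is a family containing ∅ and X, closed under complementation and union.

|σ(𝒞)| = 16.  σ(𝒞) = { ∅, { x₁ }, { x₂ }, { x₃ }, { x₄ }, { x₁, x₂ }, { x₁, x₃ }, { x₁, x₄ }, { x₂, x₃ }, { x₂, x₄ }, { x₃, x₄ }, { x₁, x₂, x₃ }, { x₁, x₂, x₄ }, { x₁, x₃, x₄ }, { x₂, x₃, x₄ }, X }

Check:
Initial family (6 sets): { ∅, { x₃ }, { x₂, x₄ }, { x₁, x₂, x₃ }, { x₁, x₃, x₄ }, X }.
Iteration 1 (5 new):
  { x₂ }  = ᶜ of { x₁, x₃, x₄ }
  { x₄ }  = ᶜ of { x₁, x₂, x₃ }
  { x₁, x₃ }  = ᶜ of { x₂, x₄ }
  { x₁, x₂, x₄ }  = ᶜ of { x₃ }
  { x₂, x₃, x₄ }  = { x₃ } ∪ { x₂, x₄ }
  [11 total]
Iteration 2 adds 3:
  { x₁ }  = ᶜ of { x₂, x₃, x₄ }
  { x₂, x₃ }  = { x₂ } ∪ { x₃ }
  { x₃, x₄ }  = { x₃ } ∪ { x₄ }
  [14 total]
Iteration 3 adds 2:
  { x₁, x₂ }  = ᶜ of { x₃, x₄ }
  { x₁, x₄ }  = ᶜ of { x₂, x₃ }
  [16 total]
Iteration 4 adds nothing — fixpoint reached.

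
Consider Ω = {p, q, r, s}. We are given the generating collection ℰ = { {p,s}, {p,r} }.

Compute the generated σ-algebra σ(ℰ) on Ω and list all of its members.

Start: ℰ ∪ {∅, Ω} = { {}, {p,r}, {p,s}, Ω }.
Step 1. New:
  {q,r}  = complement {p,s}
  {q,s}  = complement {p,r}
  {p,r,s}  = {p,r} ∪ {p,s}
  [7 total]
Step 2 adds 4:
  {q}  = complement {p,r,s}
  {p,q,r}  = {q,r} ∪ {p,r}
  {p,q,s}  = {p,s} ∪ {q,s}
  {q,r,s}  = {q,r} ∪ {q,s}
  [11 total]
Step 3: +3 →
  {p}  = complement {q,r,s}
  {r}  = complement {p,q,s}
  {s}  = complement {p,q,r}
  [14 total]
Step 4 (2 new):
  {p,q}  = {q} ∪ {p}
  {r,s}  = {r} ∪ {s}
  [16 total]
Step 5: stable.

Therefore σ(ℰ) = { {}, {p}, {q}, {r}, {s}, {p,q}, {p,r}, {p,s}, {q,r}, {q,s}, {r,s}, {p,q,r}, {p,q,s}, {p,r,s}, {q,r,s}, Ω } (|σ(ℰ)| = 16).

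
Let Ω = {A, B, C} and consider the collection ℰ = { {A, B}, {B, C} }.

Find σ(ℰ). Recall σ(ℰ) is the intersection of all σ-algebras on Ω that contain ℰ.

Initial family (4 sets): { {}, {A, B}, {B, C}, Ω }.
Round 1 (2 new):
  {A}  = complement {B, C}
  {C}  = complement {A, B}
  (now 6)
Round 2. New:
  {A, C}  = {C} ∪ {A}
  (now 7)
Round 3. New:
  {B}  = complement {A, C}
  (now 8)
Round 4: already closed under ᶜ and ∪.

Therefore σ(ℰ) = { {}, {A}, {B}, {C}, {A, B}, {A, C}, {B, C}, Ω } (|σ(ℰ)| = 8).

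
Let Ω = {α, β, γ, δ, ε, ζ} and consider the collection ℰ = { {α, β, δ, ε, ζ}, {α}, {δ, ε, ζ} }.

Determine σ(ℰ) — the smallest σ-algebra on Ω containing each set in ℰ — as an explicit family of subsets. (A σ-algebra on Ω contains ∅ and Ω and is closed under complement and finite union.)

Take S₀ = ℰ ∪ {∅, Ω} = { {}, {α}, {δ, ε, ζ}, {α, β, δ, ε, ζ}, Ω }.
Iteration 1 (4 new):
  {γ}  = ᶜ of {α, β, δ, ε, ζ}
  {α, β, γ}  = ᶜ of {δ, ε, ζ}
  {α, δ, ε, ζ}  = {δ, ε, ζ} ∪ {α}
  {β, γ, δ, ε, ζ}  = ᶜ of {α}
  [9 total]
Iteration 2: 4 new —
  {α, γ}  = {γ} ∪ {α}
  {β, γ}  = ᶜ of {α, δ, ε, ζ}
  {γ, δ, ε, ζ}  = {γ} ∪ {δ, ε, ζ}
  {α, γ, δ, ε, ζ}  = {α, δ, ε, ζ} ∪ {γ}
  [13 total]
Iteration 3 adds 3:
  {β}  = ᶜ of {α, γ, δ, ε, ζ}
  {α, β}  = ᶜ of {γ, δ, ε, ζ}
  {β, δ, ε, ζ}  = ᶜ of {α, γ}
  [16 total]
Iteration 4: closed — nothing new.

σ(ℰ) = { {}, {α}, {β}, {γ}, {α, β}, {α, γ}, {β, γ}, {α, β, γ}, {δ, ε, ζ}, {α, δ, ε, ζ}, {β, δ, ε, ζ}, {γ, δ, ε, ζ}, {α, β, δ, ε, ζ}, {α, γ, δ, ε, ζ}, {β, γ, δ, ε, ζ}, Ω }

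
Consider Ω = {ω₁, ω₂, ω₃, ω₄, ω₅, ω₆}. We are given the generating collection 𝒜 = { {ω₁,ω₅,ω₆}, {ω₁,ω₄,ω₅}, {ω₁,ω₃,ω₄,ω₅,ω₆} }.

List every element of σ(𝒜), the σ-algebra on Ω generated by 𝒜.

σ(𝒜) = { {}, {ω₂}, {ω₃}, {ω₄}, {ω₆}, {ω₁,ω₅}, {ω₂,ω₃}, {ω₂,ω₄}, {ω₂,ω₆}, {ω₃,ω₄}, {ω₃,ω₆}, {ω₄,ω₆}, {ω₁,ω₂,ω₅}, {ω₁,ω₃,ω₅}, {ω₁,ω₄,ω₅}, {ω₁,ω₅,ω₆}, {ω₂,ω₃,ω₄}, {ω₂,ω₃,ω₆}, {ω₂,ω₄,ω₆}, {ω₃,ω₄,ω₆}, {ω₁,ω₂,ω₃,ω₅}, {ω₁,ω₂,ω₄,ω₅}, {ω₁,ω₂,ω₅,ω₆}, {ω₁,ω₃,ω₄,ω₅}, {ω₁,ω₃,ω₅,ω₆}, {ω₁,ω₄,ω₅,ω₆}, {ω₂,ω₃,ω₄,ω₆}, {ω₁,ω₂,ω₃,ω₄,ω₅}, {ω₁,ω₂,ω₃,ω₅,ω₆}, {ω₁,ω₂,ω₄,ω₅,ω₆}, {ω₁,ω₃,ω₄,ω₅,ω₆}, Ω }

Derivation:
Begin from { {}, {ω₁,ω₄,ω₅}, {ω₁,ω₅,ω₆}, {ω₁,ω₃,ω₄,ω₅,ω₆}, Ω } (that is, 𝒜 plus ∅ and Ω).
Step 1: +4 →
  {ω₂}  = Ω∖{ω₁,ω₃,ω₄,ω₅,ω₆}
  {ω₂,ω₃,ω₄}  = Ω∖{ω₁,ω₅,ω₆}
  {ω₂,ω₃,ω₆}  = Ω∖{ω₁,ω₄,ω₅}
  {ω₁,ω₄,ω₅,ω₆}  = {ω₁,ω₄,ω₅} ∪ {ω₁,ω₅,ω₆}
  [9 total]
Step 2: 7 new —
  {ω₂,ω₃}  = Ω∖{ω₁,ω₄,ω₅,ω₆}
  {ω₁,ω₂,ω₄,ω₅}  = {ω₁,ω₄,ω₅} ∪ {ω₂}
  {ω₁,ω₂,ω₅,ω₆}  = {ω₂} ∪ {ω₁,ω₅,ω₆}
  {ω₂,ω₃,ω₄,ω₆}  = {ω₂,ω₃,ω₄} ∪ {ω₂,ω₃,ω₆}
  {ω₁,ω₂,ω₃,ω₄,ω₅}  = {ω₁,ω₄,ω₅} ∪ {ω₂,ω₃,ω₄}
  {ω₁,ω₂,ω₃,ω₅,ω₆}  = {ω₂,ω₃,ω₆} ∪ {ω₁,ω₅,ω₆}
  {ω₁,ω₂,ω₄,ω₅,ω₆}  = {ω₁,ω₄,ω₅,ω₆} ∪ {ω₂}
  [16 total]
Step 3 adds 6:
  {ω₃}  = Ω∖{ω₁,ω₂,ω₄,ω₅,ω₆}
  {ω₄}  = Ω∖{ω₁,ω₂,ω₃,ω₅,ω₆}
  {ω₆}  = Ω∖{ω₁,ω₂,ω₃,ω₄,ω₅}
  {ω₁,ω₅}  = Ω∖{ω₂,ω₃,ω₄,ω₆}
  {ω₃,ω₄}  = Ω∖{ω₁,ω₂,ω₅,ω₆}
  {ω₃,ω₆}  = Ω∖{ω₁,ω₂,ω₄,ω₅}
  [22 total]
Step 4: +9 →
  {ω₂,ω₄}  = {ω₂} ∪ {ω₄}
  {ω₂,ω₆}  = {ω₂} ∪ {ω₆}
  {ω₄,ω₆}  = {ω₆} ∪ {ω₄}
  {ω₁,ω₂,ω₅}  = {ω₂} ∪ {ω₁,ω₅}
  {ω₁,ω₃,ω₅}  = {ω₃} ∪ {ω₁,ω₅}
  {ω₃,ω₄,ω₆}  = {ω₃,ω₄} ∪ {ω₆}
  {ω₁,ω₂,ω₃,ω₅}  = {ω₂,ω₃} ∪ {ω₁,ω₅}
  {ω₁,ω₃,ω₄,ω₅}  = {ω₁,ω₄,ω₅} ∪ {ω₃,ω₄}
  {ω₁,ω₃,ω₅,ω₆}  = {ω₃} ∪ {ω₁,ω₅,ω₆}
  [31 total]
Step 5 (1 new):
  {ω₂,ω₄,ω₆}  = Ω∖{ω₁,ω₃,ω₅}
  [32 total]
Step 6 adds nothing — fixpoint reached.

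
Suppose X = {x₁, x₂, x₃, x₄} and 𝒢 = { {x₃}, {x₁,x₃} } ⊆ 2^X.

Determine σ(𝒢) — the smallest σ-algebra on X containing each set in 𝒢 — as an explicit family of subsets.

Start: 𝒢 ∪ {∅, X} = { {}, {x₃}, {x₁,x₃}, X }.
Round 1: +2 →
  {x₂,x₄}  = X∖{x₁,x₃}
  {x₁,x₂,x₄}  = X∖{x₃}
Round 2 (1 new):
  {x₂,x₃,x₄}  = {x₃} ∪ {x₂,x₄}
Round 3: 1 new —
  {x₁}  = X∖{x₂,x₃,x₄}
After Round 4 the family is unchanged; done.

Hence σ(𝒢) has 8 members: { {}, {x₁}, {x₃}, {x₁,x₃}, {x₂,x₄}, {x₁,x₂,x₄}, {x₂,x₃,x₄}, X }.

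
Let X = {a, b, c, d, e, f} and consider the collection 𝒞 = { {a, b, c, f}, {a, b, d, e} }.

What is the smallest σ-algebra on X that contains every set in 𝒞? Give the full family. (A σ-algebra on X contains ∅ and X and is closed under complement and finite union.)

Start: 𝒞 ∪ {∅, X} = { {}, {a, b, c, f}, {a, b, d, e}, X }.
Pass 1: 2 new —
  {c, f}  = complement {a, b, d, e}
  {d, e}  = complement {a, b, c, f}
  |family| = 6
Pass 2 (1 new):
  {c, d, e, f}  = {d, e} ∪ {c, f}
  |family| = 7
Pass 3 (1 new):
  {a, b}  = complement {c, d, e, f}
  |family| = 8
Pass 4: already closed under ᶜ and ∪.

|σ(𝒞)| = 8.  σ(𝒞) = { {}, {a, b}, {c, f}, {d, e}, {a, b, c, f}, {a, b, d, e}, {c, d, e, f}, X }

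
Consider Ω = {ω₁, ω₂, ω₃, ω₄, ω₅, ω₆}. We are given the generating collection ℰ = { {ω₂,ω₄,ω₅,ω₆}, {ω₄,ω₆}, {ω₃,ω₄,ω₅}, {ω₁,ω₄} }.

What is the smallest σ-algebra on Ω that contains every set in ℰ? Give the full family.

Begin from { {}, {ω₁,ω₄}, {ω₄,ω₆}, {ω₃,ω₄,ω₅}, {ω₂,ω₄,ω₅,ω₆}, Ω } (that is, ℰ plus ∅ and Ω).
Round 1: +9 →
  {ω₁,ω₃}  = ᶜ of {ω₂,ω₄,ω₅,ω₆}
  {ω₁,ω₂,ω₆}  = ᶜ of {ω₃,ω₄,ω₅}
  {ω₁,ω₄,ω₆}  = {ω₁,ω₄} ∪ {ω₄,ω₆}
  {ω₁,ω₂,ω₃,ω₅}  = ᶜ of {ω₄,ω₆}
  {ω₁,ω₃,ω₄,ω₅}  = {ω₃,ω₄,ω₅} ∪ {ω₁,ω₄}
  {ω₂,ω₃,ω₅,ω₆}  = ᶜ of {ω₁,ω₄}
  {ω₃,ω₄,ω₅,ω₆}  = {ω₃,ω₄,ω₅} ∪ {ω₄,ω₆}
  {ω₁,ω₂,ω₄,ω₅,ω₆}  = {ω₂,ω₄,ω₅,ω₆} ∪ {ω₁,ω₄}
  {ω₂,ω₃,ω₄,ω₅,ω₆}  = {ω₃,ω₄,ω₅} ∪ {ω₂,ω₄,ω₅,ω₆}
  (now 15)
Round 2: +12 →
  {ω₁}  = ᶜ of {ω₂,ω₃,ω₄,ω₅,ω₆}
  {ω₃}  = ᶜ of {ω₁,ω₂,ω₄,ω₅,ω₆}
  {ω₁,ω₂}  = ᶜ of {ω₃,ω₄,ω₅,ω₆}
  {ω₂,ω₆}  = ᶜ of {ω₁,ω₃,ω₄,ω₅}
  {ω₁,ω₃,ω₄}  = {ω₁,ω₄} ∪ {ω₁,ω₃}
  {ω₂,ω₃,ω₅}  = ᶜ of {ω₁,ω₄,ω₆}
  {ω₁,ω₂,ω₃,ω₆}  = {ω₁,ω₃} ∪ {ω₁,ω₂,ω₆}
  {ω₁,ω₂,ω₄,ω₆}  = {ω₁,ω₄,ω₆} ∪ {ω₁,ω₂,ω₆}
  {ω₁,ω₃,ω₄,ω₆}  = {ω₁,ω₄,ω₆} ∪ {ω₁,ω₃}
  {ω₁,ω₂,ω₃,ω₄,ω₅}  = {ω₃,ω₄,ω₅} ∪ {ω₁,ω₂,ω₃,ω₅}
  {ω₁,ω₂,ω₃,ω₅,ω₆}  = {ω₁,ω₃} ∪ {ω₂,ω₃,ω₅,ω₆}
  {ω₁,ω₃,ω₄,ω₅,ω₆}  = {ω₃,ω₄,ω₅} ∪ {ω₁,ω₄,ω₆}
  (now 27)
Round 3 adds 15:
  {ω₂}  = ᶜ of {ω₁,ω₃,ω₄,ω₅,ω₆}
  {ω₄}  = ᶜ of {ω₁,ω₂,ω₃,ω₅,ω₆}
  {ω₆}  = ᶜ of {ω₁,ω₂,ω₃,ω₄,ω₅}
  {ω₂,ω₅}  = ᶜ of {ω₁,ω₃,ω₄,ω₆}
  {ω₃,ω₅}  = ᶜ of {ω₁,ω₂,ω₄,ω₆}
  {ω₄,ω₅}  = ᶜ of {ω₁,ω₂,ω₃,ω₆}
  {ω₁,ω₂,ω₃}  = {ω₁,ω₃} ∪ {ω₁,ω₂}
  {ω₁,ω₂,ω₄}  = {ω₁,ω₄} ∪ {ω₁,ω₂}
  {ω₂,ω₃,ω₆}  = {ω₂,ω₆} ∪ {ω₃}
  {ω₂,ω₄,ω₆}  = {ω₄,ω₆} ∪ {ω₂,ω₆}
  {ω₂,ω₅,ω₆}  = ᶜ of {ω₁,ω₃,ω₄}
  {ω₃,ω₄,ω₆}  = {ω₄,ω₆} ∪ {ω₃}
  {ω₁,ω₂,ω₃,ω₄}  = {ω₁,ω₃,ω₄} ∪ {ω₁,ω₂}
  {ω₂,ω₃,ω₄,ω₅}  = {ω₃,ω₄,ω₅} ∪ {ω₂,ω₃,ω₅}
  {ω₁,ω₂,ω₃,ω₄,ω₆}  = {ω₁,ω₄,ω₆} ∪ {ω₁,ω₂,ω₃,ω₆}
  (now 42)
Round 4: +18 →
  {ω₅}  = ᶜ of {ω₁,ω₂,ω₃,ω₄,ω₆}
  {ω₁,ω₆}  = ᶜ of {ω₂,ω₃,ω₄,ω₅}
  {ω₂,ω₃}  = {ω₂} ∪ {ω₃}
  {ω₂,ω₄}  = {ω₂} ∪ {ω₄}
  {ω₃,ω₄}  = {ω₃} ∪ {ω₄}
  {ω₃,ω₆}  = {ω₃} ∪ {ω₆}
  {ω₅,ω₆}  = ᶜ of {ω₁,ω₂,ω₃,ω₄}
  {ω₁,ω₂,ω₅}  = ᶜ of {ω₃,ω₄,ω₆}
  {ω₁,ω₃,ω₅}  = ᶜ of {ω₂,ω₄,ω₆}
  {ω₁,ω₃,ω₆}  = {ω₁,ω₃} ∪ {ω₆}
  {ω₁,ω₄,ω₅}  = ᶜ of {ω₂,ω₃,ω₆}
  {ω₂,ω₄,ω₅}  = {ω₂} ∪ {ω₄,ω₅}
  {ω₃,ω₅,ω₆}  = ᶜ of {ω₁,ω₂,ω₄}
  {ω₄,ω₅,ω₆}  = ᶜ of {ω₁,ω₂,ω₃}
  {ω₁,ω₂,ω₄,ω₅}  = {ω₄,ω₅} ∪ {ω₁,ω₂}
  {ω₁,ω₂,ω₅,ω₆}  = {ω₁,ω₂} ∪ {ω₂,ω₅,ω₆}
  {ω₁,ω₄,ω₅,ω₆}  = {ω₄,ω₅} ∪ {ω₁,ω₄,ω₆}
  {ω₂,ω₃,ω₄,ω₆}  = {ω₂,ω₄,ω₆} ∪ {ω₂,ω₃,ω₆}
  (now 60)
Round 5 (4 new):
  {ω₁,ω₅}  = ᶜ of {ω₂,ω₃,ω₄,ω₆}
  {ω₁,ω₅,ω₆}  = {ω₅,ω₆} ∪ {ω₁,ω₆}
  {ω₂,ω₃,ω₄}  = {ω₃,ω₄} ∪ {ω₂}
  {ω₁,ω₃,ω₅,ω₆}  = ᶜ of {ω₂,ω₄}
  (now 64)
Round 6: stable.

Hence σ(ℰ) has 64 members: { {}, {ω₁}, {ω₂}, {ω₃}, {ω₄}, {ω₅}, {ω₆}, {ω₁,ω₂}, {ω₁,ω₃}, {ω₁,ω₄}, {ω₁,ω₅}, {ω₁,ω₆}, {ω₂,ω₃}, {ω₂,ω₄}, {ω₂,ω₅}, {ω₂,ω₆}, {ω₃,ω₄}, {ω₃,ω₅}, {ω₃,ω₆}, {ω₄,ω₅}, {ω₄,ω₆}, {ω₅,ω₆}, {ω₁,ω₂,ω₃}, {ω₁,ω₂,ω₄}, {ω₁,ω₂,ω₅}, {ω₁,ω₂,ω₆}, {ω₁,ω₃,ω₄}, {ω₁,ω₃,ω₅}, {ω₁,ω₃,ω₆}, {ω₁,ω₄,ω₅}, {ω₁,ω₄,ω₆}, {ω₁,ω₅,ω₆}, {ω₂,ω₃,ω₄}, {ω₂,ω₃,ω₅}, {ω₂,ω₃,ω₆}, {ω₂,ω₄,ω₅}, {ω₂,ω₄,ω₆}, {ω₂,ω₅,ω₆}, {ω₃,ω₄,ω₅}, {ω₃,ω₄,ω₆}, {ω₃,ω₅,ω₆}, {ω₄,ω₅,ω₆}, {ω₁,ω₂,ω₃,ω₄}, {ω₁,ω₂,ω₃,ω₅}, {ω₁,ω₂,ω₃,ω₆}, {ω₁,ω₂,ω₄,ω₅}, {ω₁,ω₂,ω₄,ω₆}, {ω₁,ω₂,ω₅,ω₆}, {ω₁,ω₃,ω₄,ω₅}, {ω₁,ω₃,ω₄,ω₆}, {ω₁,ω₃,ω₅,ω₆}, {ω₁,ω₄,ω₅,ω₆}, {ω₂,ω₃,ω₄,ω₅}, {ω₂,ω₃,ω₄,ω₆}, {ω₂,ω₃,ω₅,ω₆}, {ω₂,ω₄,ω₅,ω₆}, {ω₃,ω₄,ω₅,ω₆}, {ω₁,ω₂,ω₃,ω₄,ω₅}, {ω₁,ω₂,ω₃,ω₄,ω₆}, {ω₁,ω₂,ω₃,ω₅,ω₆}, {ω₁,ω₂,ω₄,ω₅,ω₆}, {ω₁,ω₃,ω₄,ω₅,ω₆}, {ω₂,ω₃,ω₄,ω₅,ω₆}, Ω }.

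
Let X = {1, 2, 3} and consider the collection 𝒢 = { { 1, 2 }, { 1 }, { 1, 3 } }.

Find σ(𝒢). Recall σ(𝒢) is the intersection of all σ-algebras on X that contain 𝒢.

σ(𝒢) = { {}, { 1 }, { 2 }, { 3 }, { 1, 2 }, { 1, 3 }, { 2, 3 }, X }

Derivation:
Seed the family with 𝒢 together with ∅ and X: { {}, { 1 }, { 1, 2 }, { 1, 3 }, X }.
Pass 1: 3 new —
  { 2 }  = { 1, 3 }ᶜ
  { 3 }  = { 1, 2 }ᶜ
  { 2, 3 }  = { 1 }ᶜ
  [8 total]
Pass 2: closed — nothing new.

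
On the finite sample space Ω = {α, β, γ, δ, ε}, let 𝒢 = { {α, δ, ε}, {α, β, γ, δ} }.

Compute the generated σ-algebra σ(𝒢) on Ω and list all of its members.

Start: 𝒢 ∪ {∅, Ω} = { {}, {α, δ, ε}, {α, β, γ, δ}, Ω }.
Pass 1 (2 new):
  {ε}  = ᶜ of {α, β, γ, δ}
  {β, γ}  = ᶜ of {α, δ, ε}
  [6 total]
Pass 2 (1 new):
  {β, γ, ε}  = {β, γ} ∪ {ε}
  [7 total]
Pass 3 (1 new):
  {α, δ}  = ᶜ of {β, γ, ε}
  [8 total]
Pass 4 adds nothing — fixpoint reached.

σ(𝒢) = { {}, {ε}, {α, δ}, {β, γ}, {α, δ, ε}, {β, γ, ε}, {α, β, γ, δ}, Ω }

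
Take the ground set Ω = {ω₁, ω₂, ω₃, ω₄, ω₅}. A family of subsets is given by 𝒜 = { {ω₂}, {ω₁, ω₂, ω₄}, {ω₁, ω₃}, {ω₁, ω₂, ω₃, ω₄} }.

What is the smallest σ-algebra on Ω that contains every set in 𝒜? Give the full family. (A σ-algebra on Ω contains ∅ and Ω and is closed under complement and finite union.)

Answer: σ(𝒜) = { ∅, {ω₁}, {ω₂}, {ω₃}, {ω₄}, {ω₅}, {ω₁, ω₂}, {ω₁, ω₃}, {ω₁, ω₄}, {ω₁, ω₅}, {ω₂, ω₃}, {ω₂, ω₄}, {ω₂, ω₅}, {ω₃, ω₄}, {ω₃, ω₅}, {ω₄, ω₅}, {ω₁, ω₂, ω₃}, {ω₁, ω₂, ω₄}, {ω₁, ω₂, ω₅}, {ω₁, ω₃, ω₄}, {ω₁, ω₃, ω₅}, {ω₁, ω₄, ω₅}, {ω₂, ω₃, ω₄}, {ω₂, ω₃, ω₅}, {ω₂, ω₄, ω₅}, {ω₃, ω₄, ω₅}, {ω₁, ω₂, ω₃, ω₄}, {ω₁, ω₂, ω₃, ω₅}, {ω₁, ω₂, ω₄, ω₅}, {ω₁, ω₃, ω₄, ω₅}, {ω₂, ω₃, ω₄, ω₅}, Ω }

Trace:
Seed the family with 𝒜 together with ∅ and Ω: { ∅, {ω₂}, {ω₁, ω₃}, {ω₁, ω₂, ω₄}, {ω₁, ω₂, ω₃, ω₄}, Ω }.
Step 1. New:
  {ω₅}  = {ω₁, ω₂, ω₃, ω₄}ᶜ
  {ω₃, ω₅}  = {ω₁, ω₂, ω₄}ᶜ
  {ω₁, ω₂, ω₃}  = {ω₁, ω₃} ∪ {ω₂}
  {ω₂, ω₄, ω₅}  = {ω₁, ω₃}ᶜ
  {ω₁, ω₃, ω₄, ω₅}  = {ω₂}ᶜ
  |family| = 11
Step 2: 7 new —
  {ω₂, ω₅}  = {ω₂} ∪ {ω₅}
  {ω₄, ω₅}  = {ω₁, ω₂, ω₃}ᶜ
  {ω₁, ω₃, ω₅}  = {ω₅} ∪ {ω₁, ω₃}
  {ω₂, ω₃, ω₅}  = {ω₂} ∪ {ω₃, ω₅}
  {ω₁, ω₂, ω₃, ω₅}  = {ω₁, ω₂, ω₃} ∪ {ω₅}
  {ω₁, ω₂, ω₄, ω₅}  = {ω₁, ω₂, ω₄} ∪ {ω₅}
  {ω₂, ω₃, ω₄, ω₅}  = {ω₃, ω₅} ∪ {ω₂, ω₄, ω₅}
  |family| = 18
Step 3: 7 new —
  {ω₁}  = {ω₂, ω₃, ω₄, ω₅}ᶜ
  {ω₃}  = {ω₁, ω₂, ω₄, ω₅}ᶜ
  {ω₄}  = {ω₁, ω₂, ω₃, ω₅}ᶜ
  {ω₁, ω₄}  = {ω₂, ω₃, ω₅}ᶜ
  {ω₂, ω₄}  = {ω₁, ω₃, ω₅}ᶜ
  {ω₁, ω₃, ω₄}  = {ω₂, ω₅}ᶜ
  {ω₃, ω₄, ω₅}  = {ω₄, ω₅} ∪ {ω₃, ω₅}
  |family| = 25
Step 4 (7 new):
  {ω₁, ω₂}  = {ω₃, ω₄, ω₅}ᶜ
  {ω₁, ω₅}  = {ω₅} ∪ {ω₁}
  {ω₂, ω₃}  = {ω₂} ∪ {ω₃}
  {ω₃, ω₄}  = {ω₃} ∪ {ω₄}
  {ω₁, ω₂, ω₅}  = {ω₂, ω₅} ∪ {ω₁}
  {ω₁, ω₄, ω₅}  = {ω₅} ∪ {ω₁, ω₄}
  {ω₂, ω₃, ω₄}  = {ω₃} ∪ {ω₂, ω₄}
  |family| = 32
Step 5: no new sets; the family is a σ-algebra.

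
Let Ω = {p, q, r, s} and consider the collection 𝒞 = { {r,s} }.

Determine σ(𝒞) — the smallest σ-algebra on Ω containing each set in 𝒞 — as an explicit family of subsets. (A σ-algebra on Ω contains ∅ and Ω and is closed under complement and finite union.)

Begin from { {}, {r,s}, Ω } (that is, 𝒞 plus ∅ and Ω).
Pass 1 adds 1:
  {p,q}  = {r,s}ᶜ
  [4 total]
After Pass 2 the family is unchanged; done.

σ(𝒞) = { {}, {p,q}, {r,s}, Ω }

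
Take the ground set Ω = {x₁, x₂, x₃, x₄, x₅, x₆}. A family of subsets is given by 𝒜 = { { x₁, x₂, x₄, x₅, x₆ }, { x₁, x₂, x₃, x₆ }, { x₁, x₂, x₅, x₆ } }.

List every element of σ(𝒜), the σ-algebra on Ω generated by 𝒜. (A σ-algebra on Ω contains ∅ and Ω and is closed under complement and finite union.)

|σ(𝒜)| = 16.  σ(𝒜) = { {  }, { x₃ }, { x₄ }, { x₅ }, { x₃, x₄ }, { x₃, x₅ }, { x₄, x₅ }, { x₁, x₂, x₆ }, { x₃, x₄, x₅ }, { x₁, x₂, x₃, x₆ }, { x₁, x₂, x₄, x₆ }, { x₁, x₂, x₅, x₆ }, { x₁, x₂, x₃, x₄, x₆ }, { x₁, x₂, x₃, x₅, x₆ }, { x₁, x₂, x₄, x₅, x₆ }, Ω }

Check:
Take S₀ = 𝒜 ∪ {∅, Ω} = { {  }, { x₁, x₂, x₃, x₆ }, { x₁, x₂, x₅, x₆ }, { x₁, x₂, x₄, x₅, x₆ }, Ω }.
Step 1 (4 new):
  { x₃ }  = { x₁, x₂, x₄, x₅, x₆ }ᶜ
  { x₃, x₄ }  = { x₁, x₂, x₅, x₆ }ᶜ
  { x₄, x₅ }  = { x₁, x₂, x₃, x₆ }ᶜ
  { x₁, x₂, x₃, x₅, x₆ }  = { x₁, x₂, x₃, x₆ } ∪ { x₁, x₂, x₅, x₆ }
  [9 total]
Step 2 adds 3:
  { x₄ }  = { x₁, x₂, x₃, x₅, x₆ }ᶜ
  { x₃, x₄, x₅ }  = { x₃, x₄ } ∪ { x₄, x₅ }
  { x₁, x₂, x₃, x₄, x₆ }  = { x₃, x₄ } ∪ { x₁, x₂, x₃, x₆ }
  [12 total]
Step 3 adds 2:
  { x₅ }  = { x₁, x₂, x₃, x₄, x₆ }ᶜ
  { x₁, x₂, x₆ }  = { x₃, x₄, x₅ }ᶜ
  [14 total]
Step 4: 2 new —
  { x₃, x₅ }  = { x₃ } ∪ { x₅ }
  { x₁, x₂, x₄, x₆ }  = { x₄ } ∪ { x₁, x₂, x₆ }
  [16 total]
Step 5: no new sets; the family is a σ-algebra.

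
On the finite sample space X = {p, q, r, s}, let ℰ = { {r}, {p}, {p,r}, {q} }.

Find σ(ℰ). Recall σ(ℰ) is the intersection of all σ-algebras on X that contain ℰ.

Initial family (6 sets): { ∅, {p}, {q}, {r}, {p,r}, X }.
Pass 1: 7 new —
  {p,q}  = {q} ∪ {p}
  {q,r}  = {r} ∪ {q}
  {q,s}  = complement {p,r}
  {p,q,r}  = {p,r} ∪ {q}
  {p,q,s}  = complement {r}
  {p,r,s}  = complement {q}
  {q,r,s}  = complement {p}
  [13 total]
Pass 2: +3 →
  {s}  = complement {p,q,r}
  {p,s}  = complement {q,r}
  {r,s}  = complement {p,q}
  [16 total]
Pass 3: stable.

σ(ℰ) = { ∅, {p}, {q}, {r}, {s}, {p,q}, {p,r}, {p,s}, {q,r}, {q,s}, {r,s}, {p,q,r}, {p,q,s}, {p,r,s}, {q,r,s}, X }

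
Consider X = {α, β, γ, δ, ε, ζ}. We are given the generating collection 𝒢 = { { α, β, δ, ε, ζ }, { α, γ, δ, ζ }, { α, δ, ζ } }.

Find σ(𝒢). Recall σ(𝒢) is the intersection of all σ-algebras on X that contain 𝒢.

|σ(𝒢)| = 8.  σ(𝒢) = { ∅, { γ }, { β, ε }, { α, δ, ζ }, { β, γ, ε }, { α, γ, δ, ζ }, { α, β, δ, ε, ζ }, X }

Derivation:
Take S₀ = 𝒢 ∪ {∅, X} = { ∅, { α, δ, ζ }, { α, γ, δ, ζ }, { α, β, δ, ε, ζ }, X }.
Round 1 adds 3:
  { γ }  = ᶜ of { α, β, δ, ε, ζ }
  { β, ε }  = ᶜ of { α, γ, δ, ζ }
  { β, γ, ε }  = ᶜ of { α, δ, ζ }
After Round 2 the family is unchanged; done.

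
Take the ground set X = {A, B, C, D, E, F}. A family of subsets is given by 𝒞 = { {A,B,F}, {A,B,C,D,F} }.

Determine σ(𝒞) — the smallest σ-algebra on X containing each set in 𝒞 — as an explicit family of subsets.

Initial family (4 sets): { ∅, {A,B,F}, {A,B,C,D,F}, X }.
Round 1: 2 new —
  {E}  = ᶜ of {A,B,C,D,F}
  {C,D,E}  = ᶜ of {A,B,F}
Round 2: +1 →
  {A,B,E,F}  = {A,B,F} ∪ {E}
Round 3: 1 new —
  {C,D}  = ᶜ of {A,B,E,F}
Round 4: no new sets; the family is a σ-algebra.

σ(𝒞) = { ∅, {E}, {C,D}, {A,B,F}, {C,D,E}, {A,B,E,F}, {A,B,C,D,F}, X }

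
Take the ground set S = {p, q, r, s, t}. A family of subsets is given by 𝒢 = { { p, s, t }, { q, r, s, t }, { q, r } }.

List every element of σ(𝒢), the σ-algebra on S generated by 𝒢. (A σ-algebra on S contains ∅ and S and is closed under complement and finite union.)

Begin from { {  }, { q, r }, { p, s, t }, { q, r, s, t }, S } (that is, 𝒢 plus ∅ and S).
Iteration 1. New:
  { p }  = S∖{ q, r, s, t }
  — 6 sets.
Iteration 2 (1 new):
  { p, q, r }  = { q, r } ∪ { p }
  — 7 sets.
Iteration 3: +1 →
  { s, t }  = S∖{ p, q, r }
  — 8 sets.
Iteration 4 adds nothing — fixpoint reached.

Hence σ(𝒢) has 8 members: { {  }, { p }, { q, r }, { s, t }, { p, q, r }, { p, s, t }, { q, r, s, t }, S }.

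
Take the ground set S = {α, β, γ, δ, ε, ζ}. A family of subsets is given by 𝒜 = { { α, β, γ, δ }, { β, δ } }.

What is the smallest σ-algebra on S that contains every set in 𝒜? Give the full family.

Begin from { {  }, { β, δ }, { α, β, γ, δ }, S } (that is, 𝒜 plus ∅ and S).
Iteration 1 adds 2:
  { ε, ζ }  = ᶜ of { α, β, γ, δ }
  { α, γ, ε, ζ }  = ᶜ of { β, δ }
Iteration 2 (1 new):
  { β, δ, ε, ζ }  = { ε, ζ } ∪ { β, δ }
Iteration 3: +1 →
  { α, γ }  = ᶜ of { β, δ, ε, ζ }
Iteration 4 adds nothing — fixpoint reached.

Therefore σ(𝒜) = { {  }, { α, γ }, { β, δ }, { ε, ζ }, { α, β, γ, δ }, { α, γ, ε, ζ }, { β, δ, ε, ζ }, S } (|σ(𝒜)| = 8).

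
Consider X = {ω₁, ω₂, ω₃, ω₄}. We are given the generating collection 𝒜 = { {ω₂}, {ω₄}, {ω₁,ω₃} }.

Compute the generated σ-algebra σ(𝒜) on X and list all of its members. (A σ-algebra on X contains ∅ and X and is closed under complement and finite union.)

σ(𝒜) = { {}, {ω₂}, {ω₄}, {ω₁,ω₃}, {ω₂,ω₄}, {ω₁,ω₂,ω₃}, {ω₁,ω₃,ω₄}, X }

Check:
Begin from { {}, {ω₂}, {ω₄}, {ω₁,ω₃}, X } (that is, 𝒜 plus ∅ and X).
Step 1 adds 3:
  {ω₂,ω₄}  = X∖{ω₁,ω₃}
  {ω₁,ω₂,ω₃}  = X∖{ω₄}
  {ω₁,ω₃,ω₄}  = X∖{ω₂}
  — 8 sets.
Step 2 adds nothing — fixpoint reached.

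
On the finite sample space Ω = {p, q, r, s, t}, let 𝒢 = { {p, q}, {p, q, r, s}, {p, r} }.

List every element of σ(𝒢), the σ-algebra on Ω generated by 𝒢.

Take S₀ = 𝒢 ∪ {∅, Ω} = { ∅, {p, q}, {p, r}, {p, q, r, s}, Ω }.
Round 1 (4 new):
  {t}  = {p, q, r, s}ᶜ
  {p, q, r}  = {p, q} ∪ {p, r}
  {q, s, t}  = {p, r}ᶜ
  {r, s, t}  = {p, q}ᶜ
Round 2 (7 new):
  {s, t}  = {p, q, r}ᶜ
  {p, q, t}  = {p, q} ∪ {t}
  {p, r, t}  = {t} ∪ {p, r}
  {p, q, r, t}  = {p, q, r} ∪ {t}
  {p, q, s, t}  = {p, q} ∪ {q, s, t}
  {p, r, s, t}  = {r, s, t} ∪ {p, r}
  {q, r, s, t}  = {r, s, t} ∪ {q, s, t}
Round 3: +6 →
  {p}  = {q, r, s, t}ᶜ
  {q}  = {p, r, s, t}ᶜ
  {r}  = {p, q, s, t}ᶜ
  {s}  = {p, q, r, t}ᶜ
  {q, s}  = {p, r, t}ᶜ
  {r, s}  = {p, q, t}ᶜ
Round 4: 9 new —
  {p, s}  = {s} ∪ {p}
  {p, t}  = {t} ∪ {p}
  {q, r}  = {q} ∪ {r}
  {q, t}  = {q} ∪ {t}
  {r, t}  = {t} ∪ {r}
  {p, q, s}  = {p, q} ∪ {s}
  {p, r, s}  = {r, s} ∪ {p, r}
  {p, s, t}  = {s, t} ∪ {p}
  {q, r, s}  = {r, s} ∪ {q}
Round 5: +1 →
  {q, r, t}  = {p, s}ᶜ
Round 6: closed — nothing new.

σ(𝒢) = { ∅, {p}, {q}, {r}, {s}, {t}, {p, q}, {p, r}, {p, s}, {p, t}, {q, r}, {q, s}, {q, t}, {r, s}, {r, t}, {s, t}, {p, q, r}, {p, q, s}, {p, q, t}, {p, r, s}, {p, r, t}, {p, s, t}, {q, r, s}, {q, r, t}, {q, s, t}, {r, s, t}, {p, q, r, s}, {p, q, r, t}, {p, q, s, t}, {p, r, s, t}, {q, r, s, t}, Ω }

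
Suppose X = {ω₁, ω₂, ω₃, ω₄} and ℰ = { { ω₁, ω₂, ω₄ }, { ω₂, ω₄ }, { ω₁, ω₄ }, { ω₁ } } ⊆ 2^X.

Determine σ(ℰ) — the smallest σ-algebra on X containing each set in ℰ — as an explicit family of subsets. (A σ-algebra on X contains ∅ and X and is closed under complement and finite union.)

|σ(ℰ)| = 16.  σ(ℰ) = { {  }, { ω₁ }, { ω₂ }, { ω₃ }, { ω₄ }, { ω₁, ω₂ }, { ω₁, ω₃ }, { ω₁, ω₄ }, { ω₂, ω₃ }, { ω₂, ω₄ }, { ω₃, ω₄ }, { ω₁, ω₂, ω₃ }, { ω₁, ω₂, ω₄ }, { ω₁, ω₃, ω₄ }, { ω₂, ω₃, ω₄ }, X }

Derivation:
Initial family (6 sets): { {  }, { ω₁ }, { ω₁, ω₄ }, { ω₂, ω₄ }, { ω₁, ω₂, ω₄ }, X }.
Pass 1. New:
  { ω₃ }  = { ω₁, ω₂, ω₄ }ᶜ
  { ω₁, ω₃ }  = { ω₂, ω₄ }ᶜ
  { ω₂, ω₃ }  = { ω₁, ω₄ }ᶜ
  { ω₂, ω₃, ω₄ }  = { ω₁ }ᶜ
  [10 total]
Pass 2 adds 2:
  { ω₁, ω₂, ω₃ }  = { ω₂, ω₃ } ∪ { ω₁, ω₃ }
  { ω₁, ω₃, ω₄ }  = { ω₃ } ∪ { ω₁, ω₄ }
  [12 total]
Pass 3: 2 new —
  { ω₂ }  = { ω₁, ω₃, ω₄ }ᶜ
  { ω₄ }  = { ω₁, ω₂, ω₃ }ᶜ
  [14 total]
Pass 4: +2 →
  { ω₁, ω₂ }  = { ω₂ } ∪ { ω₁ }
  { ω₃, ω₄ }  = { ω₃ } ∪ { ω₄ }
  [16 total]
After Pass 5 the family is unchanged; done.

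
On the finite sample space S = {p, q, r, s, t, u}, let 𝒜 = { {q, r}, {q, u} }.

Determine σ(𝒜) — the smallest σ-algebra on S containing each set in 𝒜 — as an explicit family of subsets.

|σ(𝒜)| = 16.  σ(𝒜) = { {}, {q}, {r}, {u}, {q, r}, {q, u}, {r, u}, {p, s, t}, {q, r, u}, {p, q, s, t}, {p, r, s, t}, {p, s, t, u}, {p, q, r, s, t}, {p, q, s, t, u}, {p, r, s, t, u}, S }

Derivation:
Take S₀ = 𝒜 ∪ {∅, S} = { {}, {q, r}, {q, u}, S }.
Step 1: +3 →
  {q, r, u}  = {q, u} ∪ {q, r}
  {p, r, s, t}  = complement {q, u}
  {p, s, t, u}  = complement {q, r}
  (now 7)
Step 2: +4 →
  {p, s, t}  = complement {q, r, u}
  {p, q, r, s, t}  = {q, r} ∪ {p, r, s, t}
  {p, q, s, t, u}  = {p, s, t, u} ∪ {q, u}
  {p, r, s, t, u}  = {p, r, s, t} ∪ {p, s, t, u}
  (now 11)
Step 3: 3 new —
  {q}  = complement {p, r, s, t, u}
  {r}  = complement {p, q, s, t, u}
  {u}  = complement {p, q, r, s, t}
  (now 14)
Step 4: +2 →
  {r, u}  = {r} ∪ {u}
  {p, q, s, t}  = {p, s, t} ∪ {q}
  (now 16)
Step 5: no new sets; the family is a σ-algebra.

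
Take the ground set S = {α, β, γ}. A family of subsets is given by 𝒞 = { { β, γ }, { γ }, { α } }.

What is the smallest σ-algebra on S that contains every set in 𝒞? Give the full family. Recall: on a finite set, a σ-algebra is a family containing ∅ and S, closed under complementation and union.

Initial family (5 sets): { ∅, { α }, { γ }, { β, γ }, S }.
Iteration 1. New:
  { α, β }  = complement { γ }
  { α, γ }  = { γ } ∪ { α }
Iteration 2: 1 new —
  { β }  = complement { α, γ }
After Iteration 3 the family is unchanged; done.

Hence σ(𝒞) has 8 members: { ∅, { α }, { β }, { γ }, { α, β }, { α, γ }, { β, γ }, S }.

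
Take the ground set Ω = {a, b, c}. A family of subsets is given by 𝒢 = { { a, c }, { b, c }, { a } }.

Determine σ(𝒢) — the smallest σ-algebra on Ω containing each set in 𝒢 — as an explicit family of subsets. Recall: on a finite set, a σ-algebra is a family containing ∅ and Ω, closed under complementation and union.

Take S₀ = 𝒢 ∪ {∅, Ω} = { ∅, { a }, { a, c }, { b, c }, Ω }.
Step 1: 1 new —
  { b }  = { a, c }ᶜ
  |family| = 6
Step 2: +1 →
  { a, b }  = { b } ∪ { a }
  |family| = 7
Step 3. New:
  { c }  = { a, b }ᶜ
  |family| = 8
After Step 4 the family is unchanged; done.

|σ(𝒢)| = 8.  σ(𝒢) = { ∅, { a }, { b }, { c }, { a, b }, { a, c }, { b, c }, Ω }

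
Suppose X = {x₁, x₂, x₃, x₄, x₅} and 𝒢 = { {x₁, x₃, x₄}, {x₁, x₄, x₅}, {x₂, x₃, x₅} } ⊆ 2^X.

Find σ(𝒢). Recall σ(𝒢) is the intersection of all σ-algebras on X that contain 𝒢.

Start: 𝒢 ∪ {∅, X} = { {}, {x₁, x₃, x₄}, {x₁, x₄, x₅}, {x₂, x₃, x₅}, X }.
Pass 1: +4 →
  {x₁, x₄}  = complement {x₂, x₃, x₅}
  {x₂, x₃}  = complement {x₁, x₄, x₅}
  {x₂, x₅}  = complement {x₁, x₃, x₄}
  {x₁, x₃, x₄, x₅}  = {x₁, x₄, x₅} ∪ {x₁, x₃, x₄}
Pass 2. New:
  {x₂}  = complement {x₁, x₃, x₄, x₅}
  {x₁, x₂, x₃, x₄}  = {x₁, x₃, x₄} ∪ {x₂, x₃}
  {x₁, x₂, x₄, x₅}  = {x₁, x₄, x₅} ∪ {x₂, x₅}
Pass 3 adds 3:
  {x₃}  = complement {x₁, x₂, x₄, x₅}
  {x₅}  = complement {x₁, x₂, x₃, x₄}
  {x₁, x₂, x₄}  = {x₁, x₄} ∪ {x₂}
Pass 4 (1 new):
  {x₃, x₅}  = complement {x₁, x₂, x₄}
Pass 5: already closed under ᶜ and ∪.

σ(𝒢) = { {}, {x₂}, {x₃}, {x₅}, {x₁, x₄}, {x₂, x₃}, {x₂, x₅}, {x₃, x₅}, {x₁, x₂, x₄}, {x₁, x₃, x₄}, {x₁, x₄, x₅}, {x₂, x₃, x₅}, {x₁, x₂, x₃, x₄}, {x₁, x₂, x₄, x₅}, {x₁, x₃, x₄, x₅}, X }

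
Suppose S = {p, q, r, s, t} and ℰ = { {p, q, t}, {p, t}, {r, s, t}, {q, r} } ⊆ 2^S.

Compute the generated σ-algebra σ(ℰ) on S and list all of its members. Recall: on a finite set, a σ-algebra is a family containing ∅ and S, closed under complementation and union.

Begin from { {}, {p, t}, {q, r}, {p, q, t}, {r, s, t}, S } (that is, ℰ plus ∅ and S).
Step 1 adds 7:
  {p, q}  = S∖{r, s, t}
  {r, s}  = S∖{p, q, t}
  {p, s, t}  = S∖{q, r}
  {q, r, s}  = S∖{p, t}
  {p, q, r, t}  = {p, q, t} ∪ {q, r}
  {p, r, s, t}  = {r, s, t} ∪ {p, t}
  {q, r, s, t}  = {r, s, t} ∪ {q, r}
  — 13 sets.
Step 2. New:
  {p}  = S∖{q, r, s, t}
  {q}  = S∖{p, r, s, t}
  {s}  = S∖{p, q, r, t}
  {p, q, r}  = {p, q} ∪ {q, r}
  {p, q, r, s}  = {r, s} ∪ {p, q}
  {p, q, s, t}  = {p, s, t} ∪ {p, q}
  — 19 sets.
Step 3 (7 new):
  {r}  = S∖{p, q, s, t}
  {t}  = S∖{p, q, r, s}
  {p, s}  = {s} ∪ {p}
  {q, s}  = {q} ∪ {s}
  {s, t}  = S∖{p, q, r}
  {p, q, s}  = {p, q} ∪ {s}
  {p, r, s}  = {r, s} ∪ {p}
  — 26 sets.
Step 4: 6 new —
  {p, r}  = {r} ∪ {p}
  {q, t}  = S∖{p, r, s}
  {r, t}  = S∖{p, q, s}
  {p, r, t}  = S∖{q, s}
  {q, r, t}  = S∖{p, s}
  {q, s, t}  = {q} ∪ {s, t}
  — 32 sets.
Step 5: stable.

Therefore σ(ℰ) = { {}, {p}, {q}, {r}, {s}, {t}, {p, q}, {p, r}, {p, s}, {p, t}, {q, r}, {q, s}, {q, t}, {r, s}, {r, t}, {s, t}, {p, q, r}, {p, q, s}, {p, q, t}, {p, r, s}, {p, r, t}, {p, s, t}, {q, r, s}, {q, r, t}, {q, s, t}, {r, s, t}, {p, q, r, s}, {p, q, r, t}, {p, q, s, t}, {p, r, s, t}, {q, r, s, t}, S } (|σ(ℰ)| = 32).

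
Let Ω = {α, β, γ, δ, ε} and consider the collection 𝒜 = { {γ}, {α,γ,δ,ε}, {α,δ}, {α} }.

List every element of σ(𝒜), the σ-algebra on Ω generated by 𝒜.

Take S₀ = 𝒜 ∪ {∅, Ω} = { {}, {α}, {γ}, {α,δ}, {α,γ,δ,ε}, Ω }.
Iteration 1 (6 new):
  {β}  = complement {α,γ,δ,ε}
  {α,γ}  = {γ} ∪ {α}
  {α,γ,δ}  = {γ} ∪ {α,δ}
  {β,γ,ε}  = complement {α,δ}
  {α,β,δ,ε}  = complement {γ}
  {β,γ,δ,ε}  = complement {α}
Iteration 2: +8 →
  {α,β}  = {β} ∪ {α}
  {β,γ}  = {β} ∪ {γ}
  {β,ε}  = complement {α,γ,δ}
  {α,β,γ}  = {β} ∪ {α,γ}
  {α,β,δ}  = {β} ∪ {α,δ}
  {β,δ,ε}  = complement {α,γ}
  {α,β,γ,δ}  = {β} ∪ {α,γ,δ}
  {α,β,γ,ε}  = {β,γ,ε} ∪ {α,γ}
Iteration 3 (7 new):
  {δ}  = complement {α,β,γ,ε}
  {ε}  = complement {α,β,γ,δ}
  {γ,ε}  = complement {α,β,δ}
  {δ,ε}  = complement {α,β,γ}
  {α,β,ε}  = {β,ε} ∪ {α,β}
  {α,δ,ε}  = complement {β,γ}
  {γ,δ,ε}  = complement {α,β}
Iteration 4 (5 new):
  {α,ε}  = {ε} ∪ {α}
  {β,δ}  = {β} ∪ {δ}
  {γ,δ}  = complement {α,β,ε}
  {α,γ,ε}  = {ε} ∪ {α,γ}
  {β,γ,δ}  = {β,γ} ∪ {δ}
Iteration 5: closed — nothing new.

|σ(𝒜)| = 32.  σ(𝒜) = { {}, {α}, {β}, {γ}, {δ}, {ε}, {α,β}, {α,γ}, {α,δ}, {α,ε}, {β,γ}, {β,δ}, {β,ε}, {γ,δ}, {γ,ε}, {δ,ε}, {α,β,γ}, {α,β,δ}, {α,β,ε}, {α,γ,δ}, {α,γ,ε}, {α,δ,ε}, {β,γ,δ}, {β,γ,ε}, {β,δ,ε}, {γ,δ,ε}, {α,β,γ,δ}, {α,β,γ,ε}, {α,β,δ,ε}, {α,γ,δ,ε}, {β,γ,δ,ε}, Ω }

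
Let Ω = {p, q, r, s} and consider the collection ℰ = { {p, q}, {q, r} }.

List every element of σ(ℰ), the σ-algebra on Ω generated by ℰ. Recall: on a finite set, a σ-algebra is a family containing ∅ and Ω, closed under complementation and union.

Seed the family with ℰ together with ∅ and Ω: { ∅, {p, q}, {q, r}, Ω }.
Step 1. New:
  {p, s}  = Ω∖{q, r}
  {r, s}  = Ω∖{p, q}
  {p, q, r}  = {p, q} ∪ {q, r}
  (now 7)
Step 2 (4 new):
  {s}  = Ω∖{p, q, r}
  {p, q, s}  = {p, s} ∪ {p, q}
  {p, r, s}  = {r, s} ∪ {p, s}
  {q, r, s}  = {r, s} ∪ {q, r}
  (now 11)
Step 3: +3 →
  {p}  = Ω∖{q, r, s}
  {q}  = Ω∖{p, r, s}
  {r}  = Ω∖{p, q, s}
  (now 14)
Step 4: +2 →
  {p, r}  = {r} ∪ {p}
  {q, s}  = {s} ∪ {q}
  (now 16)
Step 5 adds nothing — fixpoint reached.

Hence σ(ℰ) has 16 members: { ∅, {p}, {q}, {r}, {s}, {p, q}, {p, r}, {p, s}, {q, r}, {q, s}, {r, s}, {p, q, r}, {p, q, s}, {p, r, s}, {q, r, s}, Ω }.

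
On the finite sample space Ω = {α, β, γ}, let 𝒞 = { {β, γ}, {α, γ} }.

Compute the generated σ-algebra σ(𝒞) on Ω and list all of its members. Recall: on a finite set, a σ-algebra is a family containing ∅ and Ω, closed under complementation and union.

σ(𝒞) (8 sets): { {}, {α}, {β}, {γ}, {α, β}, {α, γ}, {β, γ}, Ω }

Check:
Start: 𝒞 ∪ {∅, Ω} = { {}, {α, γ}, {β, γ}, Ω }.
Round 1 (2 new):
  {α}  = Ω∖{β, γ}
  {β}  = Ω∖{α, γ}
Round 2 (1 new):
  {α, β}  = {β} ∪ {α}
Round 3 (1 new):
  {γ}  = Ω∖{α, β}
Round 4: stable.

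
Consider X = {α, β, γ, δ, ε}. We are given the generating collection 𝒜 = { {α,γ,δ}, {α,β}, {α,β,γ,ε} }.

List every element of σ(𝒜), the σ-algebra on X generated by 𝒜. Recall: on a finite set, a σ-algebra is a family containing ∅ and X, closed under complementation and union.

Answer: σ(𝒜) = { ∅, {α}, {β}, {γ}, {δ}, {ε}, {α,β}, {α,γ}, {α,δ}, {α,ε}, {β,γ}, {β,δ}, {β,ε}, {γ,δ}, {γ,ε}, {δ,ε}, {α,β,γ}, {α,β,δ}, {α,β,ε}, {α,γ,δ}, {α,γ,ε}, {α,δ,ε}, {β,γ,δ}, {β,γ,ε}, {β,δ,ε}, {γ,δ,ε}, {α,β,γ,δ}, {α,β,γ,ε}, {α,β,δ,ε}, {α,γ,δ,ε}, {β,γ,δ,ε}, X }

Derivation:
Initial family (5 sets): { ∅, {α,β}, {α,γ,δ}, {α,β,γ,ε}, X }.
Step 1 adds 4:
  {δ}  = {α,β,γ,ε}ᶜ
  {β,ε}  = {α,γ,δ}ᶜ
  {γ,δ,ε}  = {α,β}ᶜ
  {α,β,γ,δ}  = {α,γ,δ} ∪ {α,β}
  (now 9)
Step 2 adds 6:
  {ε}  = {α,β,γ,δ}ᶜ
  {α,β,δ}  = {α,β} ∪ {δ}
  {α,β,ε}  = {β,ε} ∪ {α,β}
  {β,δ,ε}  = {β,ε} ∪ {δ}
  {α,γ,δ,ε}  = {γ,δ,ε} ∪ {α,γ,δ}
  {β,γ,δ,ε}  = {β,ε} ∪ {γ,δ,ε}
  (now 15)
Step 3 adds 7:
  {α}  = {β,γ,δ,ε}ᶜ
  {β}  = {α,γ,δ,ε}ᶜ
  {α,γ}  = {β,δ,ε}ᶜ
  {γ,δ}  = {α,β,ε}ᶜ
  {γ,ε}  = {α,β,δ}ᶜ
  {δ,ε}  = {δ} ∪ {ε}
  {α,β,δ,ε}  = {β,ε} ∪ {α,β,δ}
  (now 22)
Step 4 (9 new):
  {γ}  = {α,β,δ,ε}ᶜ
  {α,δ}  = {δ} ∪ {α}
  {α,ε}  = {ε} ∪ {α}
  {β,δ}  = {β} ∪ {δ}
  {α,β,γ}  = {δ,ε}ᶜ
  {α,γ,ε}  = {α,γ} ∪ {γ,ε}
  {α,δ,ε}  = {δ,ε} ∪ {α}
  {β,γ,δ}  = {γ,δ} ∪ {β}
  {β,γ,ε}  = {β,ε} ∪ {γ,ε}
  (now 31)
Step 5: +1 →
  {β,γ}  = {α,δ,ε}ᶜ
  (now 32)
Step 6: no new sets; the family is a σ-algebra.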